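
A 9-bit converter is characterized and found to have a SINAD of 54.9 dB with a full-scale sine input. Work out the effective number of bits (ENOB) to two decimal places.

ENOB = (SINAD − 1.76) / 6.02 = (54.9 − 1.76)/6.02 = 8.827.

8.83 bits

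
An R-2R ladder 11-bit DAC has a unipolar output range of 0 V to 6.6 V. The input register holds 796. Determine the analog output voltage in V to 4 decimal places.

2.5652 V

LSB = 6.6 V / 2^11 = 3.223 mV.
V_out = 0 + 796 × 0.00322266 V = 2.56523 V.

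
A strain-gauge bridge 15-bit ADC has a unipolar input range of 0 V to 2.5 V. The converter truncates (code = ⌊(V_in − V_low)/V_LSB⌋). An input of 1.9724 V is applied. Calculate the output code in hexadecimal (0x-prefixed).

code 0x64FC (decimal 25852)

Full-scale span = 2.5 V; LSB = 2.5/2^15 = 76.29 µV.
(1.9724 − 0) / 7.62939e-05 = 25852.641 LSBs.
Floor → code 25852.
In hexadecimal (0x-prefixed): 0x64FC.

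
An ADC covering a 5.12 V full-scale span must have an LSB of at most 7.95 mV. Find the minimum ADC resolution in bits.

10 bits

Number of steps required ≥ 5.12 V / 7.95 mV = 644.03.
Need 2^N ≥ 644.03; 2^9 = 512, 2^10 = 1024.
Minimum N = 10.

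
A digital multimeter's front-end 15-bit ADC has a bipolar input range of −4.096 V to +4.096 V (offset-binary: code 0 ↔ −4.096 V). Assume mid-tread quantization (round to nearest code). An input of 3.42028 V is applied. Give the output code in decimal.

LSB = 8.192 V / 32768 = 250.00 µV.
(3.42028 − (−4.096)) / 0.00025 = 30065.120 LSBs.
Round → code 30065.

code 30065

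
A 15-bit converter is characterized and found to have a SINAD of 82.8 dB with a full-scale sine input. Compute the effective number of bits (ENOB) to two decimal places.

ENOB = (SINAD − 1.76) / 6.02 = (82.8 − 1.76)/6.02 = 13.462.

13.46 bits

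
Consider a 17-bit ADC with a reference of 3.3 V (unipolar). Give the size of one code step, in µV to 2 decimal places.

Full-scale span = 3.3 V.
LSB = 3.3 / 2^17 = 3.3 / 131072 = 2.5177e-05 V = 25.18 µV.

25.18 µV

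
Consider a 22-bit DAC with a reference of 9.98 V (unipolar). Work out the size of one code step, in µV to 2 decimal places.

Full-scale span = 9.98 V.
LSB = 9.98 / 2^22 = 9.98 / 4194304 = 2.37942e-06 V = 2.38 µV.

2.38 µV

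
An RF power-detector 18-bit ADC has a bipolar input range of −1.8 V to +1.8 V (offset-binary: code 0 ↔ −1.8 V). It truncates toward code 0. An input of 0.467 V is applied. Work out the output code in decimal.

With 262144 levels over 3.6 V, one step is 13.73 µV.
Input sits at 165077.902 steps above V_low.
⌊·⌋(165077.902) = 165077.

code 165077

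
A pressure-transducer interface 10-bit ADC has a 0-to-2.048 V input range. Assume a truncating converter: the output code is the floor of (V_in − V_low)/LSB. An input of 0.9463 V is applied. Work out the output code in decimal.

code 473

With 1024 levels over 2.048 V, one step is 2.000 mV.
Input sits at 473.150 steps above V_low.
Floor → code 473.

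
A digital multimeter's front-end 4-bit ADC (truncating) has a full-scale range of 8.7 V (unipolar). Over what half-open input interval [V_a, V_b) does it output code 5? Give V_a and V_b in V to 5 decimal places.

[2.71875 V, 3.26250 V)

LSB = 8.7/2^4 = 0.5437 V.
V_a = V_low + 5·LSB = 2.71875 V; V_b = V_low + 6·LSB = 3.2625 V.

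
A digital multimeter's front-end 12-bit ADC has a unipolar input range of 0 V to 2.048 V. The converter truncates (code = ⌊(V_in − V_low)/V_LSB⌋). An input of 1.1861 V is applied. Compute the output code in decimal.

LSB = 2.048 V / 4096 = 0.500 mV.
(1.1861 − 0) / 0.0005 = 2372.200 LSBs.
So the output code is 2372.

code 2372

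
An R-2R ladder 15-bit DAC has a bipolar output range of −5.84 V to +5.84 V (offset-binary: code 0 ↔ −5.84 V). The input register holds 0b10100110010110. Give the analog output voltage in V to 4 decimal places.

LSB = 11.68 V / 2^15 = 356.45 µV.
Code 0b10100110010110 = 10646 decimal.
V_out = (−5.84) + 10646 × 0.000356445 V = -2.04528 V.

-2.0453 V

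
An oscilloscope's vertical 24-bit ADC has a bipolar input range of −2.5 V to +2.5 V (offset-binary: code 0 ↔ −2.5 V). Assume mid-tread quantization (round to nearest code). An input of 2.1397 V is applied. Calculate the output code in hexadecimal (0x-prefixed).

code 0xED8D7A (decimal 15568250)

With 16777216 levels over 5 V, one step is 0.30 µV.
(V_in − V_low)/LSB = (2.1397 − (−2.5)) / 2.98023e-07 = 15568249.815.
Round → code 15568250.
In hexadecimal (0x-prefixed): 0xED8D7A.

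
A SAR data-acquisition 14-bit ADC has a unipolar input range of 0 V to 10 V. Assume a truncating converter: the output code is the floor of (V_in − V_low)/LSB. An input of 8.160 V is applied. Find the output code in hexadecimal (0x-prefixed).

code 0x3439 (decimal 13369)

With 16384 levels over 10 V, one step is 0.610 mV.
(8.160 − 0) / 0.000610352 = 13369.344 LSBs.
So the output code is 13369.
In hexadecimal (0x-prefixed): 0x3439.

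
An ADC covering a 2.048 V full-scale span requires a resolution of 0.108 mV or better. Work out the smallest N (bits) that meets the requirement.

Number of steps required ≥ 2.048 V / 0.108 mV = 18962.96.
Need 2^N ≥ 18962.96; 2^14 = 16384, 2^15 = 32768.
Minimum N = 15.

15 bits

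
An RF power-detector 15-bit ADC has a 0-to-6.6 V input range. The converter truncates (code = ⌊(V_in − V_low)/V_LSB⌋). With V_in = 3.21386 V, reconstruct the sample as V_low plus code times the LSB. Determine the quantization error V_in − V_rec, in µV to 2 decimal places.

66.05 µV

One LSB is 6.6 V / 32768 = 201.42 µV.
(3.21386 − 0)/0.000201416 = 15956.3280; ⌊·⌋ gives code 15956.
Reconstructed: 3.2137939 V.
V_in − V_rec = 6.60547e-05 V = 66.05 µV.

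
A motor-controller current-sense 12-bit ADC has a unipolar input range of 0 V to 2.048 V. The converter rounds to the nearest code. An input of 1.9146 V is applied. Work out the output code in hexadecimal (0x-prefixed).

With 4096 levels over 2.048 V, one step is 0.500 mV.
(V_in − V_low)/LSB = (1.9146 − 0) / 0.0005 = 3829.200.
round(3829.200) = 3829.
In hexadecimal (0x-prefixed): 0xEF5.

code 0xEF5 (decimal 3829)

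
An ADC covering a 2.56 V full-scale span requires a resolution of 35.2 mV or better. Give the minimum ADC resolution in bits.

7 bits

Number of steps required ≥ 2.56 V / 35.2 mV = 72.73.
Need 2^N ≥ 72.73; 2^6 = 64, 2^7 = 128.
Minimum N = 7.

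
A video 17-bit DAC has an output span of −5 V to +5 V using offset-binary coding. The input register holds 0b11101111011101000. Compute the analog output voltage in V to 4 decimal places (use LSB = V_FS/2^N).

4.3536 V

LSB = 10 V / 2^17 = 76.29 µV.
Code 0b11101111011101000 = 122600 decimal.
V_out = (−5) + 122600 × 7.62939e-05 V = 4.35364 V.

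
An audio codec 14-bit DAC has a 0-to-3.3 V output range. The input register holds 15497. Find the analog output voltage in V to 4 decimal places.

3.1213 V

LSB = 3.3 V / 2^14 = 201.42 µV.
V_out = 0 + 15497 × 0.000201416 V = 3.12134 V.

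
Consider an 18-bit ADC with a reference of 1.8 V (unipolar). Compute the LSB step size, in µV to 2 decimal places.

6.87 µV

Full-scale span = 1.8 V.
LSB = 1.8 / 2^18 = 1.8 / 262144 = 6.86646e-06 V = 6.87 µV.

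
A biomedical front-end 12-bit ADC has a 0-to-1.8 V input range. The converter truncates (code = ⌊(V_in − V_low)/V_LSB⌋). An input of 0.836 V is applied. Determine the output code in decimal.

Full-scale span = 1.8 V; LSB = 1.8/2^12 = 439.45 µV.
(V_in − V_low)/LSB = (0.836 − 0) / 0.000439453 = 1902.364.
⌊·⌋(1902.364) = 1902.

code 1902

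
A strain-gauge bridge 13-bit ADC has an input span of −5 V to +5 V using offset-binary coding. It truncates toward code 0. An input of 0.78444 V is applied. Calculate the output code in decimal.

LSB = 10 V / 8192 = 1.221 mV.
Input sits at 4738.613 steps above V_low.
Floor → code 4738.

code 4738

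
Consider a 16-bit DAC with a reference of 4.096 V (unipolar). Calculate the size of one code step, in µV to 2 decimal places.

62.50 µV

Full-scale span = 4.096 V.
LSB = 4.096 / 2^16 = 4.096 / 65536 = 6.25e-05 V = 62.50 µV.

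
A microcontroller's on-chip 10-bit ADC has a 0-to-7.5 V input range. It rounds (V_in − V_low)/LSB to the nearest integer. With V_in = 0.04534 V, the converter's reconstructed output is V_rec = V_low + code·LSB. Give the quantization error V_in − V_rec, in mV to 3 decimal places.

1.395 mV

LSB = 7.5/2^10 = 7.324 mV.
(V_in − V_low)/LSB = (0.04534 − 0)/0.00732422 = 6.1904 → code 6 (round).
Code 6 maps back to 0 + 6×0.00732422 V = 0.043945312 V.
Error = 0.04534 − 0.043945312 = 0.00139469 V = 1.395 mV.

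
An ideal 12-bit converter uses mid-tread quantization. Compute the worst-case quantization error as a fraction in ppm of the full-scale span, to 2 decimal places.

Rounding → worst-case error = ½ LSB = V_FS/2^13, so 1e+06/8192 = 122.07 ppm of full scale.

122.07 ppm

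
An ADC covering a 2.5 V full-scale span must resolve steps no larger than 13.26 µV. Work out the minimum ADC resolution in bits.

18 bits

Number of steps required ≥ 2.5 V / 13.26 µV = 188536.95.
Need 2^N ≥ 188536.95; 2^17 = 131072, 2^18 = 262144.
Minimum N = 18.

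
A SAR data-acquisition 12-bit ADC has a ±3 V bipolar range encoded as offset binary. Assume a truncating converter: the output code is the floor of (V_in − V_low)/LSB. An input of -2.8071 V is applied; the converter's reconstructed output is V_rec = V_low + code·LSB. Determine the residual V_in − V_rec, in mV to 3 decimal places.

Step size: 6 V ÷ 2^12 = 1.465 mV.
(V_in − V_low)/LSB = (-2.8071 − (−3))/0.00146484 = 131.6864 → code 131 (floor).
Reconstructed: -2.8081055 V.
V_in − V_rec = 0.00100547 V = 1.005 mV.

1.005 mV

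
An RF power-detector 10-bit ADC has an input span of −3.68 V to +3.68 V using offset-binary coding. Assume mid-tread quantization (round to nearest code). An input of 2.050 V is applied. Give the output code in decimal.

With 1024 levels over 7.36 V, one step is 7.188 mV.
(V_in − V_low)/LSB = (2.050 − (−3.68)) / 0.0071875 = 797.217.
round(797.217) = 797.

code 797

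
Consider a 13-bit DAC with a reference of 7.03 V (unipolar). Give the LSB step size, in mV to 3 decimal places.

0.858 mV

Full-scale span = 7.03 V.
LSB = 7.03 / 2^13 = 7.03 / 8192 = 0.000858154 V = 0.858 mV.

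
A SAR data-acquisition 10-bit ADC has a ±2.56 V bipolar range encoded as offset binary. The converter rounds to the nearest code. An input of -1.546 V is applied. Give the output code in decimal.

Full-scale span = 5.12 V; LSB = 5.12/2^10 = 5.000 mV.
(-1.546 − (−2.56)) / 0.005 = 202.800 LSBs.
round(202.800) = 203.

code 203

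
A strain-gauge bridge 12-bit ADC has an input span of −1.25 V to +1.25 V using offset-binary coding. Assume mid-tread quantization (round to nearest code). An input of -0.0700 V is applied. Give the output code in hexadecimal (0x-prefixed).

LSB = 2.5 V / 4096 = 0.610 mV.
Input sits at 1933.312 steps above V_low.
round(1933.312) = 1933.
In hexadecimal (0x-prefixed): 0x78D.

code 0x78D (decimal 1933)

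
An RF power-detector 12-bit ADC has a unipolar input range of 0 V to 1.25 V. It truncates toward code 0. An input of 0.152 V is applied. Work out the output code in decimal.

code 498

LSB = 1.25 V / 4096 = 305.18 µV.
(0.152 − 0) / 0.000305176 = 498.074 LSBs.
⌊·⌋(498.074) = 498.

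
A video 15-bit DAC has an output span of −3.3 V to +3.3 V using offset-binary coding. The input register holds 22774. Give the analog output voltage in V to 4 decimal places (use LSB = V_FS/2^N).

LSB = 6.6 V / 2^15 = 201.42 µV.
V_out = (−3.3) + 22774 × 0.000201416 V = 1.28705 V.

1.2870 V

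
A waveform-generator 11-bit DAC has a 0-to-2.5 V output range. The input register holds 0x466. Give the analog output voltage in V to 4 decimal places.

LSB = 2.5 V / 2^11 = 1.221 mV.
Code 0x466 = 1126 decimal.
V_out = 0 + 1126 × 0.0012207 V = 1.37451 V.

1.3745 V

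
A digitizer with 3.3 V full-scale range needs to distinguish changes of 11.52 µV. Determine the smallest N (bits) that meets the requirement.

19 bits

Number of steps required ≥ 3.3 V / 11.52 µV = 286458.33.
Need 2^N ≥ 286458.33; 2^18 = 262144, 2^19 = 524288.
Minimum N = 19.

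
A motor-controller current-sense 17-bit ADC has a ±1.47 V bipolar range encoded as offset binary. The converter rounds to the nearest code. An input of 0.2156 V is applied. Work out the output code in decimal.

Full-scale span = 2.94 V; LSB = 2.94/2^17 = 22.43 µV.
(V_in − V_low)/LSB = (0.2156 − (−1.47)) / 2.24304e-05 = 75147.947.
round(75147.947) = 75148.

code 75148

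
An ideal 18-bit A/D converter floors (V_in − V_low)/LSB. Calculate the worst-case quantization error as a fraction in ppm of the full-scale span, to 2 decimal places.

Truncating → worst-case error = 1 LSB = V_FS/2^18, so 1e+06/262144 = 3.8147 ppm of full scale.

3.81 ppm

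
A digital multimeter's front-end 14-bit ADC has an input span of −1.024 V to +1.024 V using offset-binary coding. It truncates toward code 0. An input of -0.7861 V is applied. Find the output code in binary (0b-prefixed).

With 16384 levels over 2.048 V, one step is 125.00 µV.
Input sits at 1903.200 steps above V_low.
⌊·⌋(1903.200) = 1903.
In binary (0b-prefixed): 0b11101101111.

code 0b11101101111 (decimal 1903)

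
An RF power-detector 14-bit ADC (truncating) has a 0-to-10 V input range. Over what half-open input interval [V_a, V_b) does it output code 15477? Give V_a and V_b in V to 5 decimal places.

LSB = 10/2^14 = 0.610 mV.
V_a = V_low + 15477·LSB = 9.44641 V; V_b = V_low + 15478·LSB = 9.44702 V.

[9.44641 V, 9.44702 V)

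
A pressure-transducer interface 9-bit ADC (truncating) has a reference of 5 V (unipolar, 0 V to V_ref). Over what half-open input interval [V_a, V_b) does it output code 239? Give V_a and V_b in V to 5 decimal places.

LSB = 5/2^9 = 9.766 mV.
V_a = V_low + 239·LSB = 2.33398 V; V_b = V_low + 240·LSB = 2.34375 V.

[2.33398 V, 2.34375 V)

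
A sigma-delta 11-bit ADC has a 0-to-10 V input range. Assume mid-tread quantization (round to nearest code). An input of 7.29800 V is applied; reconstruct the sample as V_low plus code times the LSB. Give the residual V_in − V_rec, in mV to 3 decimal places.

Step size: 10 V ÷ 2^11 = 4.883 mV.
(V_in − V_low)/LSB = (7.29800 − 0)/0.00488281 = 1494.6304 → code 1495 (round).
V_rec = 0 + 1495·0.00488281 = 7.2998047 V.
Error = 7.29800 − 7.2998047 = -0.00180469 V = -1.805 mV.

-1.805 mV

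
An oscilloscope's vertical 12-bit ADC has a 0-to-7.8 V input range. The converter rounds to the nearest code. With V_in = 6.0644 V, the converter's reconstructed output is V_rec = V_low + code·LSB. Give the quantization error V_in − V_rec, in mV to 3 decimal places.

-0.786 mV

LSB = 7.8/2^12 = 1.904 mV.
Scaled input = 3184.5875 LSBs, so code = 3185.
Code 3185 maps back to 0 + 3185×0.0019043 V = 6.0651855 V.
V_in − V_rec = -0.000785547 V = -0.786 mV.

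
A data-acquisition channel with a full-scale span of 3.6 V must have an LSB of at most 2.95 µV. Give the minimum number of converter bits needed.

Number of steps required ≥ 3.6 V / 2.95 µV = 1220338.98.
Need 2^N ≥ 1220338.98; 2^20 = 1048576, 2^21 = 2097152.
Minimum N = 21.

21 bits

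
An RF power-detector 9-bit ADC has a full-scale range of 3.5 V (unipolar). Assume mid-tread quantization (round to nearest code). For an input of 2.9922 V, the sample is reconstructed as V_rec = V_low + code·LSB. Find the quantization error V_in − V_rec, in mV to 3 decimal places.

LSB = 3.5/2^9 = 6.836 mV.
Scaled input = 437.7161 LSBs, so code = 438.
Code 438 maps back to 0 + 438×0.00683594 V = 2.9941406 V.
V_in − V_rec = -0.00194063 V = -1.941 mV.

-1.941 mV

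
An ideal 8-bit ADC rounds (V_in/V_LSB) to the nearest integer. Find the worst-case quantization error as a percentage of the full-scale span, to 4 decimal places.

Rounding → worst-case error = ½ LSB = V_FS/2^9, so 100/512 = 0.195312 % of full scale.

0.1953 %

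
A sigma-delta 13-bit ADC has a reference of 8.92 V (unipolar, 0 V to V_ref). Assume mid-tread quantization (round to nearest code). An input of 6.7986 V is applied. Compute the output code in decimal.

code 6244

LSB = 8.92 V / 8192 = 1.089 mV.
(6.7986 − 0) / 0.00108887 = 6243.737 LSBs.
Round → code 6244.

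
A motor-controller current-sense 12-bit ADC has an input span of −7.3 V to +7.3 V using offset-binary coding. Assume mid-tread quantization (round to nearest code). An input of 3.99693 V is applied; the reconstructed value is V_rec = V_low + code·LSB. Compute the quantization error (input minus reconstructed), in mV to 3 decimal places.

Step size: 14.6 V ÷ 2^12 = 3.564 mV.
(V_in − V_low)/LSB = (3.99693 − (−7.3))/0.00356445 = 3169.3305 → code 3169 (round).
V_rec = (−7.3) + 3169·0.00356445 = 3.995752 V.
V_in − V_rec = 0.00117805 V = 1.178 mV.

1.178 mV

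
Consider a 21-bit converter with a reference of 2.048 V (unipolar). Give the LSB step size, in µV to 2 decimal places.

Full-scale span = 2.048 V.
LSB = 2.048 / 2^21 = 2.048 / 2097152 = 9.76563e-07 V = 0.98 µV.

0.98 µV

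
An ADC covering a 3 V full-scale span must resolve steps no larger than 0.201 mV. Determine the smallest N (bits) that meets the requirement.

Number of steps required ≥ 3 V / 0.201 mV = 14925.37.
Need 2^N ≥ 14925.37; 2^13 = 8192, 2^14 = 16384.
Minimum N = 14.

14 bits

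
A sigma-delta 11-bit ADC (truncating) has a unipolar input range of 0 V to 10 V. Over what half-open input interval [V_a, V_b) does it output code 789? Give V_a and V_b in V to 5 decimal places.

LSB = 10/2^11 = 4.883 mV.
V_a = V_low + 789·LSB = 3.85254 V; V_b = V_low + 790·LSB = 3.85742 V.

[3.85254 V, 3.85742 V)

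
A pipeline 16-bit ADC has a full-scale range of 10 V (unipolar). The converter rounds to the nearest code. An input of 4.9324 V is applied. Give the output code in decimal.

code 32325

LSB = 10 V / 65536 = 152.59 µV.
Input sits at 32324.977 steps above V_low.
So the output code is 32325.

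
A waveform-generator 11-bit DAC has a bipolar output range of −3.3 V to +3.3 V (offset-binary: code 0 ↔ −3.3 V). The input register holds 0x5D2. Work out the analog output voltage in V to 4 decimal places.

LSB = 6.6 V / 2^11 = 3.223 mV.
Code 0x5D2 = 1490 decimal.
V_out = (−3.3) + 1490 × 0.00322266 V = 1.50176 V.

1.5018 V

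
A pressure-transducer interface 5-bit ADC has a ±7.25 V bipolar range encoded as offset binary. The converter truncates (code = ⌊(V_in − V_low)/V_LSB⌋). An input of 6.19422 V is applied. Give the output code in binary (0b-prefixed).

code 0b11101 (decimal 29)

Full-scale span = 14.5 V; LSB = 14.5/2^5 = 453.125 mV.
(V_in − V_low)/LSB = (6.19422 − (−7.25)) / 0.453125 = 29.670.
So the output code is 29.
In binary (0b-prefixed): 0b11101.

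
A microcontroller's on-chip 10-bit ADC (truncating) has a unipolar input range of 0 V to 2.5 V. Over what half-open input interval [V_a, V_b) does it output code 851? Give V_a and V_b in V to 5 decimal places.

[2.07764 V, 2.08008 V)

LSB = 2.5/2^10 = 2.441 mV.
V_a = V_low + 851·LSB = 2.07764 V; V_b = V_low + 852·LSB = 2.08008 V.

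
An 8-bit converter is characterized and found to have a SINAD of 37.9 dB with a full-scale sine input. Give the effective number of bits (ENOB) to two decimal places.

ENOB = (SINAD − 1.76) / 6.02 = (37.9 − 1.76)/6.02 = 6.003.

6.00 bits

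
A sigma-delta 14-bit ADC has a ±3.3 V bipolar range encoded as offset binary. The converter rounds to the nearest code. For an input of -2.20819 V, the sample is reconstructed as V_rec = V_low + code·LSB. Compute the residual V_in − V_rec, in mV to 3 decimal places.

One LSB is 6.6 V / 16384 = 402.83 µV.
Scaled input = 2710.3356 LSBs, so code = 2710.
Code 2710 maps back to (−3.3) + 2710×0.000402832 V = -2.2083252 V.
Difference: 0.000135195 V → 0.135 mV.

0.135 mV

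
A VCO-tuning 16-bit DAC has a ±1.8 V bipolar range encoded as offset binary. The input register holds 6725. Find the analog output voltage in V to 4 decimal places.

-1.4306 V

LSB = 3.6 V / 2^16 = 54.93 µV.
V_out = (−1.8) + 6725 × 5.49316e-05 V = -1.43058 V.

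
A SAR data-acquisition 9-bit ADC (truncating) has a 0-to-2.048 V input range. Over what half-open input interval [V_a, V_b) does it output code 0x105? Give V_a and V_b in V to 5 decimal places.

LSB = 2.048/2^9 = 4.000 mV.
Code 0x105 = 261 decimal.
V_a = V_low + 261·LSB = 1.044 V; V_b = V_low + 262·LSB = 1.048 V.

[1.04400 V, 1.04800 V)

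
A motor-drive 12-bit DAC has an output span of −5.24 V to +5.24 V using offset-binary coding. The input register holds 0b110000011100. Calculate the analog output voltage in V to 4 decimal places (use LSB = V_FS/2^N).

LSB = 10.48 V / 2^12 = 2.559 mV.
Code 0b110000011100 = 3100 decimal.
V_out = (−5.24) + 3100 × 0.00255859 V = 2.69164 V.

2.6916 V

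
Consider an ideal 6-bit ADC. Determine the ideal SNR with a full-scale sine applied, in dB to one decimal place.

37.9 dB

SNR ≈ 6.02·N + 1.76 dB = 6.02·6 + 1.76 = 37.88 dB.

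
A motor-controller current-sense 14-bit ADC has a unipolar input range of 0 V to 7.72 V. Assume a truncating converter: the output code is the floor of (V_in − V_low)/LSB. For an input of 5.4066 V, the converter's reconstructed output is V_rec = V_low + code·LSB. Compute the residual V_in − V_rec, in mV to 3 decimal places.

0.150 mV

LSB = 7.72/2^14 = 471.19 µV.
Scaled input = 11474.3179 LSBs, so code = 11474.
Code 11474 maps back to 0 + 11474×0.000471191 V = 5.4064502 V.
Difference: 0.000149805 V → 0.150 mV.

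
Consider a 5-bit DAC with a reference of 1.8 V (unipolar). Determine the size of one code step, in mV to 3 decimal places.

Full-scale span = 1.8 V.
LSB = 1.8 / 2^5 = 1.8 / 32 = 0.05625 V = 56.250 mV.

56.250 mV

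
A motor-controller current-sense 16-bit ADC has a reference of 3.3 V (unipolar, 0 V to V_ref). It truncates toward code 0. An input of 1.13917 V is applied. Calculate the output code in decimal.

code 22623

LSB = 3.3 V / 65536 = 50.35 µV.
Input sits at 22623.226 steps above V_low.
So the output code is 22623.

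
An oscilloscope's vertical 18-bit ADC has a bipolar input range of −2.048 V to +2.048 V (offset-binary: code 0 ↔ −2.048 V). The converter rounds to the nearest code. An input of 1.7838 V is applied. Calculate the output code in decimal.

Full-scale span = 4.096 V; LSB = 4.096/2^18 = 15.62 µV.
Input sits at 245235.200 steps above V_low.
Round → code 245235.

code 245235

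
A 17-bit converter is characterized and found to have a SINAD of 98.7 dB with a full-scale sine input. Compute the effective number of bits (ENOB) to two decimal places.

ENOB = (SINAD − 1.76) / 6.02 = (98.7 − 1.76)/6.02 = 16.103.

16.10 bits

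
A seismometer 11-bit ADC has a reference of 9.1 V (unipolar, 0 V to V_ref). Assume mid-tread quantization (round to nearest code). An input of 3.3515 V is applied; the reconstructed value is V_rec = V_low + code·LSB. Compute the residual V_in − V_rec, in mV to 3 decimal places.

1.207 mV

Step size: 9.1 V ÷ 2^11 = 4.443 mV.
Scaled input = 754.2716 LSBs, so code = 754.
Code 754 maps back to 0 + 754×0.00444336 V = 3.350293 V.
V_in − V_rec = 0.00120703 V = 1.207 mV.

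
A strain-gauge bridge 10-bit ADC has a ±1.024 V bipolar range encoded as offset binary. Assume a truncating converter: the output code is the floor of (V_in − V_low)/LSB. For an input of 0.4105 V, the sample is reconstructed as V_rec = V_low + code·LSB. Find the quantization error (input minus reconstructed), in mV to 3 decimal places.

Step size: 2.048 V ÷ 2^10 = 2.000 mV.
(V_in − V_low)/LSB = (0.4105 − (−1.024))/0.002 = 717.2500 → code 717 (floor).
Reconstructed: 0.41 V.
V_in − V_rec = 0.0005 V = 0.500 mV.

0.500 mV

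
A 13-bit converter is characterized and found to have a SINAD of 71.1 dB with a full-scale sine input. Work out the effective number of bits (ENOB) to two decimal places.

11.52 bits

ENOB = (SINAD − 1.76) / 6.02 = (71.1 − 1.76)/6.02 = 11.518.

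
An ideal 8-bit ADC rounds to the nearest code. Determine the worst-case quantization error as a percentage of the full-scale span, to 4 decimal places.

0.1953 %

Rounding → worst-case error = ½ LSB = V_FS/2^9, so 100/512 = 0.195312 % of full scale.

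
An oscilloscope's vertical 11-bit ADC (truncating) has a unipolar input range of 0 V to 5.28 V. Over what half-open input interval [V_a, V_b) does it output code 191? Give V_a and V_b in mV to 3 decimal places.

LSB = 5.28/2^11 = 2.578 mV.
V_a = V_low + 191·LSB = 0.492422 V; V_b = V_low + 192·LSB = 0.495 V.

[492.422 mV, 495.000 mV)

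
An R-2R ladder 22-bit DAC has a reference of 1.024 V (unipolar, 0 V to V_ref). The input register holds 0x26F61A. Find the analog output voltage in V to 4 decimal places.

LSB = 1.024 V / 2^22 = 0.24 µV.
Code 0x26F61A = 2553370 decimal.
V_out = 0 + 2553370 × 2.44141e-07 V = 0.623381 V.

0.6234 V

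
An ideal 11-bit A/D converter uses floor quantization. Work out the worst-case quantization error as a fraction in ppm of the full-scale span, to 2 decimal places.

Truncating → worst-case error = 1 LSB = V_FS/2^11, so 1e+06/2048 = 488.281 ppm of full scale.

488.28 ppm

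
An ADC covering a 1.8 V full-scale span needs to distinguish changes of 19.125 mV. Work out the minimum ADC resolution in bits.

7 bits

Number of steps required ≥ 1.8 V / 19.125 mV = 94.12.
Need 2^N ≥ 94.12; 2^6 = 64, 2^7 = 128.
Minimum N = 7.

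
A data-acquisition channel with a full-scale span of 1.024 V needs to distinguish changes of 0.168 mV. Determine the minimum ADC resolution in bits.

13 bits

Number of steps required ≥ 1.024 V / 0.168 mV = 6095.24.
Need 2^N ≥ 6095.24; 2^12 = 4096, 2^13 = 8192.
Minimum N = 13.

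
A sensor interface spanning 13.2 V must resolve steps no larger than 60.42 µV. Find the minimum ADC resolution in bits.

Number of steps required ≥ 13.2 V / 60.42 µV = 218470.71.
Need 2^N ≥ 218470.71; 2^17 = 131072, 2^18 = 262144.
Minimum N = 18.

18 bits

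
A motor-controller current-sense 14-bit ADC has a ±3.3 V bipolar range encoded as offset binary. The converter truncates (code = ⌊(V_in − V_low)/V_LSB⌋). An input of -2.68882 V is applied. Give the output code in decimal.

Full-scale span = 6.6 V; LSB = 6.6/2^14 = 402.83 µV.
Input sits at 1517.208 steps above V_low.
So the output code is 1517.

code 1517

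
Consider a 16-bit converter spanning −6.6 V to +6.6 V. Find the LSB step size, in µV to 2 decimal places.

201.42 µV

Full-scale span = 13.2 V.
LSB = 13.2 / 2^16 = 13.2 / 65536 = 0.000201416 V = 201.42 µV.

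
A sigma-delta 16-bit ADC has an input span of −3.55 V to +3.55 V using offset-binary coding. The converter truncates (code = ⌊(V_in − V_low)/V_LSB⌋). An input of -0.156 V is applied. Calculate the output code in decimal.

Full-scale span = 7.1 V; LSB = 7.1/2^16 = 108.34 µV.
(-0.156 − (−3.55)) / 0.000108337 = 31328.054 LSBs.
Floor → code 31328.

code 31328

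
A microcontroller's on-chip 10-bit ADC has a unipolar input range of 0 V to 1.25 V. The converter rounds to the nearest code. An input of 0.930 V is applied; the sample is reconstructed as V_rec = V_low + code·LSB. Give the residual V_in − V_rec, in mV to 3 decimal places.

-0.176 mV

LSB = 1.25/2^10 = 1.221 mV.
(V_in − V_low)/LSB = (0.930 − 0)/0.0012207 = 761.8560 → code 762 (round).
Code 762 maps back to 0 + 762×0.0012207 V = 0.93017578 V.
V_in − V_rec = -0.000175781 V = -0.176 mV.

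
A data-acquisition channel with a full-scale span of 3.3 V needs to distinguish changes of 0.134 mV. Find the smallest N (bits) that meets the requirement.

15 bits

Number of steps required ≥ 3.3 V / 0.134 mV = 24626.87.
Need 2^N ≥ 24626.87; 2^14 = 16384, 2^15 = 32768.
Minimum N = 15.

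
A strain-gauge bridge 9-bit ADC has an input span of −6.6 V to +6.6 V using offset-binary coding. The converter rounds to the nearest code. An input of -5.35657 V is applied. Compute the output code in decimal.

code 48

LSB = 13.2 V / 512 = 25.781 mV.
(-5.35657 − (−6.6)) / 0.0257812 = 48.230 LSBs.
Round → code 48.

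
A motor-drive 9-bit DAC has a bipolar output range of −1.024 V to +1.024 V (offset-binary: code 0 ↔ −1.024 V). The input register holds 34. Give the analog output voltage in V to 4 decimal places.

LSB = 2.048 V / 2^9 = 4.000 mV.
V_out = (−1.024) + 34 × 0.004 V = -0.888 V.

-0.8880 V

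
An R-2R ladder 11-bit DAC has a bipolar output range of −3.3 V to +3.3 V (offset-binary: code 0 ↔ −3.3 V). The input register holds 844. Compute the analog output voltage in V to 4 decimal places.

LSB = 6.6 V / 2^11 = 3.223 mV.
V_out = (−3.3) + 844 × 0.00322266 V = -0.580078 V.

-0.5801 V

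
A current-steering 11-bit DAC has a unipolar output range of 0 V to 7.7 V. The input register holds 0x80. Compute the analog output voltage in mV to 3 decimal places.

481.250 mV

LSB = 7.7 V / 2^11 = 3.760 mV.
Code 0x80 = 128 decimal.
V_out = 0 + 128 × 0.00375977 V = 0.48125 V.
= 481.250 mV.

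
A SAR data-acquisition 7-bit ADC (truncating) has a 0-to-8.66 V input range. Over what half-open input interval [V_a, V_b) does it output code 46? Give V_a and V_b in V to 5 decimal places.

[3.11219 V, 3.17984 V)

LSB = 8.66/2^7 = 67.656 mV.
V_a = V_low + 46·LSB = 3.11219 V; V_b = V_low + 47·LSB = 3.17984 V.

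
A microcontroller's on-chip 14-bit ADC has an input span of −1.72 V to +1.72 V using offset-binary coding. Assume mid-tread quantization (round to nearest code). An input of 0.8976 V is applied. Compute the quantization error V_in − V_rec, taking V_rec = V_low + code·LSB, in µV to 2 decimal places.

LSB = 3.44/2^14 = 209.96 µV.
(V_in − V_low)/LSB = (0.8976 − (−1.72))/0.000209961 = 12467.0809 → code 12467 (round).
Reconstructed: 0.89758301 V.
Error = 0.8976 − 0.89758301 = 1.69922e-05 V = 16.99 µV.

16.99 µV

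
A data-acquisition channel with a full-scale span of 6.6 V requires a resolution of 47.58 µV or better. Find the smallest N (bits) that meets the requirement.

Number of steps required ≥ 6.6 V / 47.58 µV = 138713.75.
Need 2^N ≥ 138713.75; 2^17 = 131072, 2^18 = 262144.
Minimum N = 18.

18 bits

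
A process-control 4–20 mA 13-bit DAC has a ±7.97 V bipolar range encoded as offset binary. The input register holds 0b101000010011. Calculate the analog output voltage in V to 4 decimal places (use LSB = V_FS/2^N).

-2.9518 V

LSB = 15.94 V / 2^13 = 1.946 mV.
Code 0b101000010011 = 2579 decimal.
V_out = (−7.97) + 2579 × 0.0019458 V = -2.95178 V.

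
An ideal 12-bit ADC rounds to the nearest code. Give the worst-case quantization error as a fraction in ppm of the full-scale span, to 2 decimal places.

Rounding → worst-case error = ½ LSB = V_FS/2^13, so 1e+06/8192 = 122.07 ppm of full scale.

122.07 ppm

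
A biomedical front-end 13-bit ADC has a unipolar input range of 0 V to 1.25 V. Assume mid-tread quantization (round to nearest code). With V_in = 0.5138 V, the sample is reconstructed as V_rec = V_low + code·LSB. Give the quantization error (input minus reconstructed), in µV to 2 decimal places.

LSB = 1.25/2^13 = 152.59 µV.
(0.5138 − 0)/0.000152588 = 3367.2397; round gives code 3367.
Code 3367 maps back to 0 + 3367×0.000152588 V = 0.51376343 V.
Difference: 3.65723e-05 V → 36.57 µV.

36.57 µV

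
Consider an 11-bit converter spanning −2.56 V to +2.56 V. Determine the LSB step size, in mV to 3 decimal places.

2.500 mV

Full-scale span = 5.12 V.
LSB = 5.12 / 2^11 = 5.12 / 2048 = 0.0025 V = 2.500 mV.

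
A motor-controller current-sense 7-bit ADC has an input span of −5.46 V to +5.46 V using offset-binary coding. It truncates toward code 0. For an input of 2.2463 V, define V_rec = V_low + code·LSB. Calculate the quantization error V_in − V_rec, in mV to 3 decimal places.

28.175 mV

One LSB is 10.92 V / 128 = 85.312 mV.
Scaled input = 90.3303 LSBs, so code = 90.
V_rec = (−5.46) + 90·0.0853125 = 2.218125 V.
Difference: 0.028175 V → 28.175 mV.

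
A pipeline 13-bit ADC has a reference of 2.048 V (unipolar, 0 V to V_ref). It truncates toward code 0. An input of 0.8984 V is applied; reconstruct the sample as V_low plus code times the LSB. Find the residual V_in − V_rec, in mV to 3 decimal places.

0.150 mV

One LSB is 2.048 V / 8192 = 250.00 µV.
Scaled input = 3593.6000 LSBs, so code = 3593.
Reconstructed: 0.89825 V.
Difference: 0.00015 V → 0.150 mV.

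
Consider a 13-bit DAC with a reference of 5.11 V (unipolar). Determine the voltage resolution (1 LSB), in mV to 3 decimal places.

Full-scale span = 5.11 V.
LSB = 5.11 / 2^13 = 5.11 / 8192 = 0.000623779 V = 0.624 mV.

0.624 mV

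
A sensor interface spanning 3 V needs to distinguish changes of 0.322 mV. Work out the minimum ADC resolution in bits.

14 bits

Number of steps required ≥ 3 V / 0.322 mV = 9316.77.
Need 2^N ≥ 9316.77; 2^13 = 8192, 2^14 = 16384.
Minimum N = 14.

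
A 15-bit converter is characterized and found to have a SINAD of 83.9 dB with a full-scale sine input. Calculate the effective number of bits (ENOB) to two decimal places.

13.64 bits

ENOB = (SINAD − 1.76) / 6.02 = (83.9 − 1.76)/6.02 = 13.645.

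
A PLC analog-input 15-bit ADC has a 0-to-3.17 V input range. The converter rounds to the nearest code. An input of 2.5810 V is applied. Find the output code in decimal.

With 32768 levels over 3.17 V, one step is 96.74 µV.
Input sits at 26679.561 steps above V_low.
round(26679.561) = 26680.

code 26680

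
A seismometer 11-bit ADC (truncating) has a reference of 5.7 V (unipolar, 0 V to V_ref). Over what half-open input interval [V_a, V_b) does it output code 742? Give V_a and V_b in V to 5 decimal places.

LSB = 5.7/2^11 = 2.783 mV.
V_a = V_low + 742·LSB = 2.06514 V; V_b = V_low + 743·LSB = 2.06792 V.

[2.06514 V, 2.06792 V)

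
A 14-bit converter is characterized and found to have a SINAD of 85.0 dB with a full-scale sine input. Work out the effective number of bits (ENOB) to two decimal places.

ENOB = (SINAD − 1.76) / 6.02 = (85.0 − 1.76)/6.02 = 13.827.

13.83 bits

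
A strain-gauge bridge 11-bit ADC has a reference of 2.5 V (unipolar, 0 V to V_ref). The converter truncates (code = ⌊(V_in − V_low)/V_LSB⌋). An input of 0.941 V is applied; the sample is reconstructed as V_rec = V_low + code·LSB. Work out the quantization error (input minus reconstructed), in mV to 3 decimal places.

1.059 mV

LSB = 2.5/2^11 = 1.221 mV.
Scaled input = 770.8672 LSBs, so code = 770.
Code 770 maps back to 0 + 770×0.0012207 V = 0.93994141 V.
V_in − V_rec = 0.00105859 V = 1.059 mV.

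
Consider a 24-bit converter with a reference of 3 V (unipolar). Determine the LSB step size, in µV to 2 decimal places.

Full-scale span = 3 V.
LSB = 3 / 2^24 = 3 / 16777216 = 1.78814e-07 V = 0.18 µV.

0.18 µV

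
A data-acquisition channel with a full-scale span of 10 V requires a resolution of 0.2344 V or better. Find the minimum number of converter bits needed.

6 bits

Number of steps required ≥ 10 V / 0.2344 V = 42.66.
Need 2^N ≥ 42.66; 2^5 = 32, 2^6 = 64.
Minimum N = 6.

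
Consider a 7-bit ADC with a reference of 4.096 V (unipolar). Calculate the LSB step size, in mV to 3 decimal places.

Full-scale span = 4.096 V.
LSB = 4.096 / 2^7 = 4.096 / 128 = 0.032 V = 32.000 mV.

32.000 mV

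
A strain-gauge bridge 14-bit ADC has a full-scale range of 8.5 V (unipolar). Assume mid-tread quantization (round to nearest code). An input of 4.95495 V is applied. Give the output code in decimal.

LSB = 8.5 V / 16384 = 0.519 mV.
(4.95495 − 0) / 0.000518799 = 9550.812 LSBs.
round(9550.812) = 9551.

code 9551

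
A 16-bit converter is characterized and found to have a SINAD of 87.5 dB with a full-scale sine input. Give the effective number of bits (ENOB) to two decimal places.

ENOB = (SINAD − 1.76) / 6.02 = (87.5 − 1.76)/6.02 = 14.243.

14.24 bits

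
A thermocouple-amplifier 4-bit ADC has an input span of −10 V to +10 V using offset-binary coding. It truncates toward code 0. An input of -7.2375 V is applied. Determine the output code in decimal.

LSB = 20 V / 16 = 1.2500 V.
(-7.2375 − (−10)) / 1.25 = 2.210 LSBs.
Floor → code 2.

code 2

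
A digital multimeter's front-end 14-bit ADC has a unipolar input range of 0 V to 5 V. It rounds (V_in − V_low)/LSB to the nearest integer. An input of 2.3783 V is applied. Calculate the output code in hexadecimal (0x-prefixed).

code 0x1E71 (decimal 7793)

With 16384 levels over 5 V, one step is 305.18 µV.
Input sits at 7793.213 steps above V_low.
So the output code is 7793.
In hexadecimal (0x-prefixed): 0x1E71.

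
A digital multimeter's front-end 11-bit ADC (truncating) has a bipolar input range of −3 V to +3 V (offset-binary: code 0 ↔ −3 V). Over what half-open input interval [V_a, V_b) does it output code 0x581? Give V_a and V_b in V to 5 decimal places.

LSB = 6/2^11 = 2.930 mV.
Code 0x581 = 1409 decimal.
V_a = V_low + 1409·LSB = 1.12793 V; V_b = V_low + 1410·LSB = 1.13086 V.

[1.12793 V, 1.13086 V)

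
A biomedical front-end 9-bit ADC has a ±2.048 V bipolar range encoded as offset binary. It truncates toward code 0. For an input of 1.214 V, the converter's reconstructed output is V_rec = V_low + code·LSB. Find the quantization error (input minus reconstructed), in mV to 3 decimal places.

6.000 mV

Step size: 4.096 V ÷ 2^9 = 8.000 mV.
Scaled input = 407.7500 LSBs, so code = 407.
Code 407 maps back to (−2.048) + 407×0.008 V = 1.208 V.
V_in − V_rec = 0.006 V = 6.000 mV.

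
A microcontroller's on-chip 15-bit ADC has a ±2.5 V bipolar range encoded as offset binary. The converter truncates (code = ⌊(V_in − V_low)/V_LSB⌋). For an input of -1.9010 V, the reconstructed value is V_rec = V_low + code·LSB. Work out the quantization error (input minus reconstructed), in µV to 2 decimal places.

92.53 µV

Step size: 5 V ÷ 2^15 = 152.59 µV.
(V_in − V_low)/LSB = (-1.9010 − (−2.5))/0.000152588 = 3925.6064 → code 3925 (floor).
Code 3925 maps back to (−2.5) + 3925×0.000152588 V = -1.9010925 V.
Error = -1.9010 − (−1.9010925) = 9.25293e-05 V = 92.53 µV.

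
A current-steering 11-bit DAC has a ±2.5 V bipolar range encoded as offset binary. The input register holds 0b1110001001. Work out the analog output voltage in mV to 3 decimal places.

-290.527 mV

LSB = 5 V / 2^11 = 2.441 mV.
Code 0b1110001001 = 905 decimal.
V_out = (−2.5) + 905 × 0.00244141 V = -0.290527 V.
= -290.527 mV.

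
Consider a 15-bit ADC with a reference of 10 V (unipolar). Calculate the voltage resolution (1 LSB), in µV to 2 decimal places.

305.18 µV

Full-scale span = 10 V.
LSB = 10 / 2^15 = 10 / 32768 = 0.000305176 V = 305.18 µV.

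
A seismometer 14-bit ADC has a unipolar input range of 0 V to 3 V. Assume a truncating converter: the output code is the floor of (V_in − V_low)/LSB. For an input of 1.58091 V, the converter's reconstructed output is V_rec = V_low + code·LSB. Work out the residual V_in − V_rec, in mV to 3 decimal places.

One LSB is 3 V / 16384 = 183.11 µV.
(V_in − V_low)/LSB = (1.58091 − 0)/0.000183105 = 8633.8765 → code 8633 (floor).
Reconstructed: 1.5807495 V.
V_in − V_rec = 0.000160488 V = 0.160 mV.

0.160 mV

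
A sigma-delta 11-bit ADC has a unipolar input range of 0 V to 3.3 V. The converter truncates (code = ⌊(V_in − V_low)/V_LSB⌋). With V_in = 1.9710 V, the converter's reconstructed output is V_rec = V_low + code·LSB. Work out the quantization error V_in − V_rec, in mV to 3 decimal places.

0.346 mV

LSB = 3.3/2^11 = 1.611 mV.
Scaled input = 1223.2145 LSBs, so code = 1223.
V_rec = 0 + 1223·0.00161133 = 1.9706543 V.
V_in − V_rec = 0.000345703 V = 0.346 mV.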